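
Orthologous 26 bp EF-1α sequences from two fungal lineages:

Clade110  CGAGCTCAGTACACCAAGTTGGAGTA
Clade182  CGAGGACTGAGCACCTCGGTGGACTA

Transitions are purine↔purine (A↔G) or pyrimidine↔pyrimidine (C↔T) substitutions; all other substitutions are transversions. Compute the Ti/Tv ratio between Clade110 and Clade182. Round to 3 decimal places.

The sequences differ at positions 5 (C/G, transversion), 6 (T/A, transversion), 8 (A/T, transversion), 10 (T/A, transversion), 11 (A/G, transition), 16 (A/T, transversion), 17 (A/C, transversion), 19 (T/G, transversion), 24 (G/C, transversion).
Of the 9 differences, 1 transition and 8 transversions, so Ti/Tv = 1/8 = 0.125.

0.125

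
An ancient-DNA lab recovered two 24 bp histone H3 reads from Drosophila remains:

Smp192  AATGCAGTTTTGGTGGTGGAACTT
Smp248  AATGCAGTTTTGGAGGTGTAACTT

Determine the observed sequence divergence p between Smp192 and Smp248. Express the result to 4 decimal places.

Mismatches occur at site 14 (T→A), site 19 (G→T).
There are 2 differences over 24 sites, so p = 2/24 = 0.0833.

0.0833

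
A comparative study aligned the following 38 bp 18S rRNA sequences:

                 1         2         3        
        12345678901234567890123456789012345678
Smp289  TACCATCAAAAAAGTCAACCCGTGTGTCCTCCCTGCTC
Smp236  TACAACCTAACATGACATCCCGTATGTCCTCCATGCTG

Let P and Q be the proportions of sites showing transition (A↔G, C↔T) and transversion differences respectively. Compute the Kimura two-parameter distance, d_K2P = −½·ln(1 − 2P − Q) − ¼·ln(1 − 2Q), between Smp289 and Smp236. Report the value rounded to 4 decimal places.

Mismatches occur at site 4 (C→A, transversion), site 6 (T→C, transition), site 8 (A→T, transversion), site 11 (A→C, transversion), site 13 (A→T, transversion), site 15 (T→A, transversion), site 18 (A→T, transversion), site 24 (G→A, transition), site 33 (C→A, transversion), site 38 (C→G, transversion).
Of the 10 differences, 2 transitions and 8 transversions over 38 sites: P = 2/38 = 0.052632, Q = 8/38 = 0.210526.
d = −0.5·ln(0.684210) − 0.25·ln(0.578948) = −0.5·(-0.379490) − 0.25·(-0.546543) = 0.3264.

0.3264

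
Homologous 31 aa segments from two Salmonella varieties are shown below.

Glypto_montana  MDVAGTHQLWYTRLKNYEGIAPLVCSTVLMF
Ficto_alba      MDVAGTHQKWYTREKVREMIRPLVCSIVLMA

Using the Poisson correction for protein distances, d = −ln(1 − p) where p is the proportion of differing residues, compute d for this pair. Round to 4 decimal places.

0.2985

Mismatches occur at site 9 (L→K), site 14 (L→E), site 16 (N→V), site 17 (Y→R), site 19 (G→M), site 21 (A→R), site 27 (T→I), site 31 (F→A).
p = 8/31 = 0.258065.
d = −ln(1 − 0.258065) = −ln(0.741935) = 0.2985.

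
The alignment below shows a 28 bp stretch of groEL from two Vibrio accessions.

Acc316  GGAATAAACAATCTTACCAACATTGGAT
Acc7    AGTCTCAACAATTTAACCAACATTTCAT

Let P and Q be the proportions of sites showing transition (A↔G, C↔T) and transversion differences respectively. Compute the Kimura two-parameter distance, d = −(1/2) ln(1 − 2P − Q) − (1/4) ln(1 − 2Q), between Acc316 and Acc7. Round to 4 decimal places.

The sequences differ at positions 1 (G/A, transition), 3 (A/T, transversion), 4 (A/C, transversion), 6 (A/C, transversion), 13 (C/T, transition), 15 (T/A, transversion), 25 (G/T, transversion), 26 (G/C, transversion).
Of the 8 differences, 2 transitions and 6 transversions over 28 sites: P = 2/28 = 0.071429, Q = 6/28 = 0.214286.
d = −0.5·ln(0.642856) − 0.25·ln(0.571428) = −0.5·(-0.441835) − 0.25·(-0.559617) = 0.3608.

0.3608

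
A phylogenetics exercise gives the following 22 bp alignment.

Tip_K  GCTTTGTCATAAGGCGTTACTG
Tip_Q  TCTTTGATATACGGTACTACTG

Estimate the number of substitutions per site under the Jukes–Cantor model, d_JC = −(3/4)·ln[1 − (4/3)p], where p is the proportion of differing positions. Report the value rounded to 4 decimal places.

0.4141

Differing sites — 1:G/T; 7:T/A; 8:C/T; 12:A/C; 15:C/T; 16:G/A; 17:T/C.
p = 7/22 = 0.318182.
d = −0.75 · ln(1 − (4/3)·0.318182) = −0.75 · ln(0.575757) = −0.75 · (-0.552070) = 0.4141.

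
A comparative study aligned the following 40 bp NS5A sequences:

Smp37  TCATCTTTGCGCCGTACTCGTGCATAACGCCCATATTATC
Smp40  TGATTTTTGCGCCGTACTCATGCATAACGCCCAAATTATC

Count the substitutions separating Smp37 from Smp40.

4

Mismatches occur at site 2 (C↔G), site 5 (C↔T), site 20 (G↔A), site 34 (T↔A).
That gives 4 mismatches out of 40 aligned sites, so the Hamming distance is 4.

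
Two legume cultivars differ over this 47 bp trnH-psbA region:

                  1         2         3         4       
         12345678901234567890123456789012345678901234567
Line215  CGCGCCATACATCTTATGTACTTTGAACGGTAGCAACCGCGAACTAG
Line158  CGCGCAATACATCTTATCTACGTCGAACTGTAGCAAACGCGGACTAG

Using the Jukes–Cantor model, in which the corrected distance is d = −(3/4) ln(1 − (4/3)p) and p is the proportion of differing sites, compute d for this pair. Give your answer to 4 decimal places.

0.1660

Mismatches occur at site 6 (C→A), site 18 (G→C), site 22 (T→G), site 24 (T→C), site 29 (G→T), site 37 (C→A), site 42 (A→G).
p = 7/47 = 0.148936.
d = −0.75 · ln(1 − (4/3)·0.148936) = −0.75 · ln(0.801419) = −0.75 · (-0.221371) = 0.1660.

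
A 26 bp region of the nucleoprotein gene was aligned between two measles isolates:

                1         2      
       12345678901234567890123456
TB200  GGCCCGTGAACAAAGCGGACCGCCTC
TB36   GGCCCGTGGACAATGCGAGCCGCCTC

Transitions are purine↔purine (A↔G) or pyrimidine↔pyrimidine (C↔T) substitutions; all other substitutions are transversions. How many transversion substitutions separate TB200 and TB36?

Mismatches occur at site 9 (A↔G, transition), site 14 (A↔T, transversion), site 18 (G↔A, transition), site 19 (A↔G, transition).
Of the 4 differences, 3 transitions and 1 transversion, so the answer is 1.

1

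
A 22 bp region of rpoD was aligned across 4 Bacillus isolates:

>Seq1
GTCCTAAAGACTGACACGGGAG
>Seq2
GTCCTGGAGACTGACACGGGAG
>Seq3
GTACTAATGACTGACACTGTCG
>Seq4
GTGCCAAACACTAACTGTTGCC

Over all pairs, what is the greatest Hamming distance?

12

Pairwise Hamming distances:
  Seq1 vs Seq2: 2
  Seq1 vs Seq3: 5
  Seq1 vs Seq4: 10
  Seq2 vs Seq3: 7
  Seq2 vs Seq4: 12
  Seq3 vs Seq4: 10
The largest is 12, between Seq2 and Seq4.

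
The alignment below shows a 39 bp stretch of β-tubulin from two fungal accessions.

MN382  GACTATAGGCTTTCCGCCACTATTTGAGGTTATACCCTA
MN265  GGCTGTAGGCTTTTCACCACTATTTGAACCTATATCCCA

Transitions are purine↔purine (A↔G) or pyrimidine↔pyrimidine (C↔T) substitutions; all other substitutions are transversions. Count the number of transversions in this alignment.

The sequences differ at positions 2 (A/G, transition), 5 (A/G, transition), 14 (C/T, transition), 16 (G/A, transition), 28 (G/A, transition), 29 (G/C, transversion), 30 (T/C, transition), 35 (C/T, transition), 38 (T/C, transition).
Of the 9 differences, 8 transitions and 1 transversion, so the answer is 1.

1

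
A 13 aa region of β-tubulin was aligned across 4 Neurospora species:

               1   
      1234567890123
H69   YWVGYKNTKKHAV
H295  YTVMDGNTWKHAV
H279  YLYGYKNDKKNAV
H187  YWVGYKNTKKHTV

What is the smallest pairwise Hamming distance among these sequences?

1

Pairwise Hamming distances:
  H69 vs H295: 5
  H69 vs H279: 4
  H69 vs H187: 1
  H295 vs H279: 8
  H295 vs H187: 6
  H279 vs H187: 5
The smallest is 1, between H69 and H187.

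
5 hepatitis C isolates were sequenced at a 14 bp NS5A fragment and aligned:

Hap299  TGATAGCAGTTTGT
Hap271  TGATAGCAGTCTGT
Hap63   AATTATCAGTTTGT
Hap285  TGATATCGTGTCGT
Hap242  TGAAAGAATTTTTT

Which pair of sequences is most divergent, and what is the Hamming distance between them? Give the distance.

8

Pairwise Hamming distances:
  Hap299 vs Hap271: 1
  Hap299 vs Hap63: 4
  Hap299 vs Hap285: 5
  Hap299 vs Hap242: 4
  Hap271 vs Hap63: 5
  Hap271 vs Hap285: 6
  Hap271 vs Hap242: 5
  Hap63 vs Hap285: 7
  Hap63 vs Hap242: 8
  Hap285 vs Hap242: 7
The largest is 8, between Hap63 and Hap242.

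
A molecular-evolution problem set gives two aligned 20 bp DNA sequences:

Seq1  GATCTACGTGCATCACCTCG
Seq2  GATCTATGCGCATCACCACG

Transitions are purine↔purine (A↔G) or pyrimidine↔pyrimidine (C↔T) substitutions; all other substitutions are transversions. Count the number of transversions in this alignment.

1

Differing sites — 7:C/T (Ti); 9:T/C (Ti); 18:T/A (Tv).
Of the 3 differences, 2 transitions and 1 transversion, so the answer is 1.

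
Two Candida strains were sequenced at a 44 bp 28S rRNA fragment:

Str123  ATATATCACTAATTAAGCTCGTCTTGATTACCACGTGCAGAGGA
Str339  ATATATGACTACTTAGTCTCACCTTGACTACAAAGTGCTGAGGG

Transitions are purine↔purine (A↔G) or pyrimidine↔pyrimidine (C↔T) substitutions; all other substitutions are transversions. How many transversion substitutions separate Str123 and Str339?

6

Mismatches occur at site 7 (C↔G, transversion), site 12 (A↔C, transversion), site 16 (A↔G, transition), site 17 (G↔T, transversion), site 21 (G↔A, transition), site 22 (T↔C, transition), site 28 (T↔C, transition), site 32 (C↔A, transversion), site 34 (C↔A, transversion), site 39 (A↔T, transversion), site 44 (A↔G, transition).
Of the 11 differences, 5 transitions and 6 transversions, so the answer is 6.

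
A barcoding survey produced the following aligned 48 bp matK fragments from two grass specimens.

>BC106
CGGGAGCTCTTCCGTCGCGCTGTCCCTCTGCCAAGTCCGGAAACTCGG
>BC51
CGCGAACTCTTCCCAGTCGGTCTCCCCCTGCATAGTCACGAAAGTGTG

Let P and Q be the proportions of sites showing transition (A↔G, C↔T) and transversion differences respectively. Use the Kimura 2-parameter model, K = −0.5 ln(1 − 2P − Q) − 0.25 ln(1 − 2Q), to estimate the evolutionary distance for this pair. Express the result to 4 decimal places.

0.4539

The sequences differ at positions 3 (G/C, transversion), 6 (G/A, transition), 14 (G/C, transversion), 15 (T/A, transversion), 16 (C/G, transversion), 17 (G/T, transversion), 20 (C/G, transversion), 22 (G/C, transversion), 27 (T/C, transition), 32 (C/A, transversion), 33 (A/T, transversion), 38 (C/A, transversion), 39 (G/C, transversion), 44 (C/G, transversion), 46 (C/G, transversion), 47 (G/T, transversion).
Of the 16 differences, 2 transitions and 14 transversions over 48 sites: P = 2/48 = 0.041667, Q = 14/48 = 0.291667.
d = −0.5·ln(0.624999) − 0.25·ln(0.416666) = −0.5·(-0.470005) − 0.25·(-0.875470) = 0.4539.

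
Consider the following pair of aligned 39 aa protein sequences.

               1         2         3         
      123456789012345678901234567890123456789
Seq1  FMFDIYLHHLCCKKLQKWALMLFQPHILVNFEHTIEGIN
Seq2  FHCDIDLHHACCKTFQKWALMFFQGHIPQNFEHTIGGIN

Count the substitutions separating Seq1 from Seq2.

11

Differing sites — 2:M/H; 3:F/C; 6:Y/D; 10:L/A; 14:K/T; 15:L/F; 22:L/F; 25:P/G; 28:L/P; 29:V/Q; 36:E/G.
That gives 11 mismatches out of 39 aligned sites, so the Hamming distance is 11.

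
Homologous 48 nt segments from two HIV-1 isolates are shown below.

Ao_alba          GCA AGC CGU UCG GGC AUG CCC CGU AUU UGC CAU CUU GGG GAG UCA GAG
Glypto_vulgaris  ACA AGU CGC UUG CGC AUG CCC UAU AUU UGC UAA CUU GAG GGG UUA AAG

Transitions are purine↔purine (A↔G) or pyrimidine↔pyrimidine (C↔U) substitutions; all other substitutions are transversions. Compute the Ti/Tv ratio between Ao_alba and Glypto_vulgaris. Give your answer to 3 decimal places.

The sequences differ at positions 1 (G/A, transition), 6 (C/U, transition), 9 (U/C, transition), 11 (C/U, transition), 13 (G/C, transversion), 22 (C/U, transition), 23 (G/A, transition), 31 (C/U, transition), 33 (U/A, transversion), 38 (G/A, transition), 41 (A/G, transition), 44 (C/U, transition), 46 (G/A, transition).
Of the 13 differences, 11 transitions and 2 transversions, so Ti/Tv = 11/2 = 5.500.

5.500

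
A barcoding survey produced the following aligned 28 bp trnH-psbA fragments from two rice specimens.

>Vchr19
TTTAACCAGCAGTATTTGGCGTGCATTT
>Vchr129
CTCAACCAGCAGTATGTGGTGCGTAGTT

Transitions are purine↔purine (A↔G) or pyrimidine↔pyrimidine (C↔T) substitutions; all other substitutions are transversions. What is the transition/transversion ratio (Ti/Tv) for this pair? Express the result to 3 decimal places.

Mismatches occur at site 1 (T→C, transition), site 3 (T→C, transition), site 16 (T→G, transversion), site 20 (C→T, transition), site 22 (T→C, transition), site 24 (C→T, transition), site 26 (T→G, transversion).
Of the 7 differences, 5 transitions and 2 transversions, so Ti/Tv = 5/2 = 2.500.

2.500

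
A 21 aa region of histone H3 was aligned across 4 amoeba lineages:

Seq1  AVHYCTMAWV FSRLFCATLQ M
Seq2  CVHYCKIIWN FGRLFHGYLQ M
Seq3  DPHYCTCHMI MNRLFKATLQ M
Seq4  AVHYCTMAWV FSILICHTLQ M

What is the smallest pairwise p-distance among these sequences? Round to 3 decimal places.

0.143

Pairwise Hamming distances:
  Seq1 vs Seq2: 9
  Seq1 vs Seq3: 9
  Seq1 vs Seq4: 3
  Seq2 vs Seq3: 12
  Seq2 vs Seq4: 11
  Seq3 vs Seq4: 12
The smallest is 3 mismatches, between Seq1 and Seq4; p = 3/21 = 0.143.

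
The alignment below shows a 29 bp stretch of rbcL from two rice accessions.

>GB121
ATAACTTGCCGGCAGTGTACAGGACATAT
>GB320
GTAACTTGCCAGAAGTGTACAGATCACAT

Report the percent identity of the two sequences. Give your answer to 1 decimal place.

79.3%

Differing sites — 1:A/G; 11:G/A; 13:C/A; 23:G/A; 24:A/T; 27:T/C.
23 of the 29 sites match, so the percent identity is 23/29 × 100 = 79.3%.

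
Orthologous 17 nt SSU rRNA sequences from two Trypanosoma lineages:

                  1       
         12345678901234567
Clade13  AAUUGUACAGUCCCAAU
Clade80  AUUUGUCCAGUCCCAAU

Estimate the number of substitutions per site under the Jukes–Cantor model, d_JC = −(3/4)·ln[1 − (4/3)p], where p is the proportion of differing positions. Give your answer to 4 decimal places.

The sequences differ at positions 2 (A/U), 7 (A/C).
p = 2/17 = 0.117647.
d = −0.75 · ln(1 − (4/3)·0.117647) = −0.75 · ln(0.843137) = −0.75 · (-0.170626) = 0.1280.

0.1280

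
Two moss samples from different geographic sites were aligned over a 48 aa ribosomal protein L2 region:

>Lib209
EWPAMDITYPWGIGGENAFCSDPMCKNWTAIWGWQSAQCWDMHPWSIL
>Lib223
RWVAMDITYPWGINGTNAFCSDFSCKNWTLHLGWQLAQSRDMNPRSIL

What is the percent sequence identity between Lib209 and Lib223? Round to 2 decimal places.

Differing sites — 1:E/R; 3:P/V; 14:G/N; 16:E/T; 23:P/F; 24:M/S; 30:A/L; 31:I/H; 32:W/L; 36:S/L; 39:C/S; 40:W/R; 43:H/N; 45:W/R.
34 of the 48 sites match, so the percent identity is 34/48 × 100 = 70.83%.

70.83%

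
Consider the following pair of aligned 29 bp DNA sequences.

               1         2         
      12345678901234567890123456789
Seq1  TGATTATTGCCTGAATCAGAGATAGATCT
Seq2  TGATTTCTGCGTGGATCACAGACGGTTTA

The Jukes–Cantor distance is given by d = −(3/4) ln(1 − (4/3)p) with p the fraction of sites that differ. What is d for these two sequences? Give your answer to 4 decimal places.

Differing sites — 6:A/T; 7:T/C; 11:C/G; 14:A/G; 19:G/C; 23:T/C; 24:A/G; 26:A/T; 28:C/T; 29:T/A.
p = 10/29 = 0.344828.
d = −0.75 · ln(1 − (4/3)·0.344828) = −0.75 · ln(0.540229) = −0.75 · (-0.615762) = 0.4618.

0.4618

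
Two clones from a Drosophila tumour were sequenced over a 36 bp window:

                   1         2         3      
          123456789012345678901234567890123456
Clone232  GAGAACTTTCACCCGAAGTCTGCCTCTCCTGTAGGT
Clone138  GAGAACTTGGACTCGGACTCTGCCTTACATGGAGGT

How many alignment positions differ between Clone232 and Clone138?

9

Mismatches occur at site 9 (T→G), site 10 (C→G), site 13 (C→T), site 16 (A→G), site 18 (G→C), site 26 (C→T), site 27 (T→A), site 29 (C→A), site 32 (T→G).
That gives 9 mismatches out of 36 aligned sites, so the Hamming distance is 9.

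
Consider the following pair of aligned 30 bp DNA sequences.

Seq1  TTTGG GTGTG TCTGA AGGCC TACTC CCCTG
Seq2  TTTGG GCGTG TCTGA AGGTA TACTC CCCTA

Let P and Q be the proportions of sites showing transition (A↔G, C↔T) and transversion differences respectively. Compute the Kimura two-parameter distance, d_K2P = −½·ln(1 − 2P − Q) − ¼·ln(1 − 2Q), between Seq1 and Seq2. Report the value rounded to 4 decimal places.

0.1501

The sequences differ at positions 7 (T/C, transition), 19 (C/T, transition), 20 (C/A, transversion), 30 (G/A, transition).
Of the 4 differences, 3 transitions and 1 transversion over 30 sites: P = 3/30 = 0.100000, Q = 1/30 = 0.033333.
d = −0.5·ln(0.766667) − 0.25·ln(0.933334) = −0.5·(-0.265703) − 0.25·(-0.068992) = 0.1501.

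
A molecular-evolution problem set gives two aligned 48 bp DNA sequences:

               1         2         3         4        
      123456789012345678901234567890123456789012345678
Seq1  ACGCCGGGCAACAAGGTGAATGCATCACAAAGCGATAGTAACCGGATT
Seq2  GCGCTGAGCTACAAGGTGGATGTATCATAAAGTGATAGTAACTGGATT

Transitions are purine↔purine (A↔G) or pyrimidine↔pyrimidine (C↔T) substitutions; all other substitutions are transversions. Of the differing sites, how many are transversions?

1

Mismatches occur at site 1 (A↔G, transition), site 5 (C↔T, transition), site 7 (G↔A, transition), site 10 (A↔T, transversion), site 19 (A↔G, transition), site 23 (C↔T, transition), site 28 (C↔T, transition), site 33 (C↔T, transition), site 43 (C↔T, transition).
Of the 9 differences, 8 transitions and 1 transversion, so the answer is 1.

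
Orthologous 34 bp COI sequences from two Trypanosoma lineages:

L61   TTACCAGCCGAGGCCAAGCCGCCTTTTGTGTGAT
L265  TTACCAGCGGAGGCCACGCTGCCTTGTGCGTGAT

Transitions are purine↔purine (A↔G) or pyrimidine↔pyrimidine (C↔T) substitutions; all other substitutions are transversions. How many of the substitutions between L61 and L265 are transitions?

The sequences differ at positions 9 (C/G, transversion), 17 (A/C, transversion), 20 (C/T, transition), 26 (T/G, transversion), 29 (T/C, transition).
Of the 5 differences, 2 transitions and 3 transversions, so the answer is 2.

2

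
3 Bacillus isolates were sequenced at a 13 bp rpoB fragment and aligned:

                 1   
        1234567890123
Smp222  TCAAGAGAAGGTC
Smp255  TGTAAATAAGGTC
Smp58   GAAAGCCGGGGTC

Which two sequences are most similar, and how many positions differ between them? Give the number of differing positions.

Pairwise Hamming distances:
  Smp222 vs Smp255: 4
  Smp222 vs Smp58: 6
  Smp255 vs Smp58: 8
The smallest is 4, between Smp222 and Smp255.

4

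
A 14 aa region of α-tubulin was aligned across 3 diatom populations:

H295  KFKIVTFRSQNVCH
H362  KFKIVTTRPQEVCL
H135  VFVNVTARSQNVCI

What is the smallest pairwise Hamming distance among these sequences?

Pairwise Hamming distances:
  H295 vs H362: 4
  H295 vs H135: 5
  H362 vs H135: 7
The smallest is 4, between H295 and H362.

4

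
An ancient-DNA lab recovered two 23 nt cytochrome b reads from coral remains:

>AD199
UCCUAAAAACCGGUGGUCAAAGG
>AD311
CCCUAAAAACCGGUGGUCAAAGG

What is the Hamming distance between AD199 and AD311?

1

A single mismatch occurs at site 1 (U↔C).
That gives 1 mismatch out of 23 aligned sites, so the Hamming distance is 1.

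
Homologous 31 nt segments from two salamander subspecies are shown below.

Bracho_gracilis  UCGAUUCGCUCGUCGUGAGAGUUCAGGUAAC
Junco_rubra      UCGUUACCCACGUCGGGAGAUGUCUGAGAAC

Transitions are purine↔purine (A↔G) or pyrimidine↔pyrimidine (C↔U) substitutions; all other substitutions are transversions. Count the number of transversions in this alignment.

9

The sequences differ at positions 4 (A/U, transversion), 6 (U/A, transversion), 8 (G/C, transversion), 10 (U/A, transversion), 16 (U/G, transversion), 21 (G/U, transversion), 22 (U/G, transversion), 25 (A/U, transversion), 27 (G/A, transition), 28 (U/G, transversion).
Of the 10 differences, 1 transition and 9 transversions, so the answer is 9.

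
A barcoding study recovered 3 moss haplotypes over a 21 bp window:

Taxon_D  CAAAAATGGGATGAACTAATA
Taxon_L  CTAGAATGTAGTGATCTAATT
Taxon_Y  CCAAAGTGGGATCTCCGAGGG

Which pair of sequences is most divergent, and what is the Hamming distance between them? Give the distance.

Pairwise Hamming distances:
  Taxon_D vs Taxon_L: 7
  Taxon_D vs Taxon_Y: 9
  Taxon_L vs Taxon_Y: 13
The largest is 13, between Taxon_L and Taxon_Y.

13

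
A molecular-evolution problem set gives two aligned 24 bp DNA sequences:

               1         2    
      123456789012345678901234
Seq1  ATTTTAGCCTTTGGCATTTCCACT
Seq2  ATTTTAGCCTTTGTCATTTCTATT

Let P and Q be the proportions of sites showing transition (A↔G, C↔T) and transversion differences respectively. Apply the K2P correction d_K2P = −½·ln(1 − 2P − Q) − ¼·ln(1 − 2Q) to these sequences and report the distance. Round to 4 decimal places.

0.1386

Mismatches occur at site 14 (G→T, transversion), site 21 (C→T, transition), site 23 (C→T, transition).
Of the 3 differences, 2 transitions and 1 transversion over 24 sites: P = 2/24 = 0.083333, Q = 1/24 = 0.041667.
d = −0.5·ln(0.791667) − 0.25·ln(0.916666) = −0.5·(-0.233614) − 0.25·(-0.087012) = 0.1386.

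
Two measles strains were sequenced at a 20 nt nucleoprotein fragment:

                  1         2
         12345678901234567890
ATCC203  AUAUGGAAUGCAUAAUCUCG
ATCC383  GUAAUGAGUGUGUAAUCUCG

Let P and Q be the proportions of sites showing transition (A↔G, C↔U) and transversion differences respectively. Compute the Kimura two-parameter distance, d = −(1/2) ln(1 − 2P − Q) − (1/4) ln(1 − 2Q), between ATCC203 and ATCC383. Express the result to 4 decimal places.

Mismatches occur at site 1 (A↔G, transition), site 4 (U↔A, transversion), site 5 (G↔U, transversion), site 8 (A↔G, transition), site 11 (C↔U, transition), site 12 (A↔G, transition).
Of the 6 differences, 4 transitions and 2 transversions over 20 sites: P = 4/20 = 0.200000, Q = 2/20 = 0.100000.
d = −0.5·ln(0.500000) − 0.25·ln(0.800000) = −0.5·(-0.693147) − 0.25·(-0.223144) = 0.4024.

0.4024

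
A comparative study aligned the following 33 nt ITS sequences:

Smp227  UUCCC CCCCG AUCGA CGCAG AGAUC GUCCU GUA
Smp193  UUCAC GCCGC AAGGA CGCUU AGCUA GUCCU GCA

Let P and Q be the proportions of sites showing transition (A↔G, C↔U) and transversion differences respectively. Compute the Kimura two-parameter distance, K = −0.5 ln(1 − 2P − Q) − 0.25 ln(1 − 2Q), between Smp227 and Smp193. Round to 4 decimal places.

The sequences differ at positions 4 (C/A, transversion), 6 (C/G, transversion), 9 (C/G, transversion), 10 (G/C, transversion), 12 (U/A, transversion), 13 (C/G, transversion), 19 (A/U, transversion), 20 (G/U, transversion), 23 (A/C, transversion), 25 (C/A, transversion), 32 (U/C, transition).
Of the 11 differences, 1 transition and 10 transversions over 33 sites: P = 1/33 = 0.030303, Q = 10/33 = 0.303030.
d = −0.5·ln(0.636364) − 0.25·ln(0.393940) = −0.5·(-0.451985) − 0.25·(-0.931557) = 0.4589.

0.4589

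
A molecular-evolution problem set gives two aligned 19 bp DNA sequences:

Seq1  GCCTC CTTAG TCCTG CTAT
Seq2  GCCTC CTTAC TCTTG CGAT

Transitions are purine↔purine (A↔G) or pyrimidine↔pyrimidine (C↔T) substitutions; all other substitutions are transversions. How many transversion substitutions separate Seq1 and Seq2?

Differing sites — 10:G/C (Tv); 13:C/T (Ti); 17:T/G (Tv).
Of the 3 differences, 1 transition and 2 transversions, so the answer is 2.

2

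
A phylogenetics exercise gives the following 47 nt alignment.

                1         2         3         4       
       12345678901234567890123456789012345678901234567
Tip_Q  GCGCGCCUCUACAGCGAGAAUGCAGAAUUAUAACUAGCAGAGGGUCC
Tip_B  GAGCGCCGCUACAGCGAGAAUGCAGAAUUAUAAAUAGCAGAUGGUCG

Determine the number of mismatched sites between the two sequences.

5

Differing sites — 2:C/A; 8:U/G; 34:C/A; 42:G/U; 47:C/G.
That gives 5 mismatches out of 47 aligned sites, so the Hamming distance is 5.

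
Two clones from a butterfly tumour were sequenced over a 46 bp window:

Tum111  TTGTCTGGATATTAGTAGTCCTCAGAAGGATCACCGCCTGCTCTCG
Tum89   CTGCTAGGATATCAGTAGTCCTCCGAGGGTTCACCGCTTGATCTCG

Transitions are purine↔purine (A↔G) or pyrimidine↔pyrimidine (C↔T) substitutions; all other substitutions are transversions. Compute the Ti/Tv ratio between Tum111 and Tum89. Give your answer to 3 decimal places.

1.500

Differing sites — 1:T/C (Ti); 4:T/C (Ti); 5:C/T (Ti); 6:T/A (Tv); 13:T/C (Ti); 24:A/C (Tv); 27:A/G (Ti); 30:A/T (Tv); 38:C/T (Ti); 41:C/A (Tv).
Of the 10 differences, 6 transitions and 4 transversions, so Ti/Tv = 6/4 = 1.500.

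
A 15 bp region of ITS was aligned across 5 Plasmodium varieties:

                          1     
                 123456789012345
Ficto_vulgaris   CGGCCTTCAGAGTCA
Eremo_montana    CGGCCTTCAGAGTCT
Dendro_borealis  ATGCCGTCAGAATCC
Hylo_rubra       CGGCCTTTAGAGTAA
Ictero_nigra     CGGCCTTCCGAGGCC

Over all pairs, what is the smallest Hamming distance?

Pairwise Hamming distances:
  Ficto_vulgaris vs Eremo_montana: 1
  Ficto_vulgaris vs Dendro_borealis: 5
  Ficto_vulgaris vs Hylo_rubra: 2
  Ficto_vulgaris vs Ictero_nigra: 3
  Eremo_montana vs Dendro_borealis: 5
  Eremo_montana vs Hylo_rubra: 3
  Eremo_montana vs Ictero_nigra: 3
  Dendro_borealis vs Hylo_rubra: 7
  Dendro_borealis vs Ictero_nigra: 6
  Hylo_rubra vs Ictero_nigra: 5
The smallest is 1, between Ficto_vulgaris and Eremo_montana.

1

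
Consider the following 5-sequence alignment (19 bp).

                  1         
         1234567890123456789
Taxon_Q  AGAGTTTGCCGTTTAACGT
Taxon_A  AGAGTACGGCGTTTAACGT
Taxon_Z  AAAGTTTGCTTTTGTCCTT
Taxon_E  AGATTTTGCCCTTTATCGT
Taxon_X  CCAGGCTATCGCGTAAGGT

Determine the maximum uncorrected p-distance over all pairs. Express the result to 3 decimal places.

0.789

Pairwise Hamming distances:
  Taxon_Q vs Taxon_A: 3
  Taxon_Q vs Taxon_Z: 7
  Taxon_Q vs Taxon_E: 3
  Taxon_Q vs Taxon_X: 9
  Taxon_A vs Taxon_Z: 10
  Taxon_A vs Taxon_E: 6
  Taxon_A vs Taxon_X: 10
  Taxon_Z vs Taxon_E: 8
  Taxon_Z vs Taxon_X: 15
  Taxon_E vs Taxon_X: 12
The largest is 15 mismatches, between Taxon_Z and Taxon_X; p = 15/19 = 0.789.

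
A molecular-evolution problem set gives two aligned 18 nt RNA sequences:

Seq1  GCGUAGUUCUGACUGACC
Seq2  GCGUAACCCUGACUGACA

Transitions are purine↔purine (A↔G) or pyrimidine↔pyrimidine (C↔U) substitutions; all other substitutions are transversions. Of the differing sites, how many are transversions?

1

The sequences differ at positions 6 (G/A, transition), 7 (U/C, transition), 8 (U/C, transition), 18 (C/A, transversion).
Of the 4 differences, 3 transitions and 1 transversion, so the answer is 1.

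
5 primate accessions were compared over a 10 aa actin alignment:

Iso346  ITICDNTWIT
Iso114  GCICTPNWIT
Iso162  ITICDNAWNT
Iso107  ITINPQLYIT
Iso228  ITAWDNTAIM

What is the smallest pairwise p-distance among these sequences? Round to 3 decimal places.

0.200

Pairwise Hamming distances:
  Iso346 vs Iso114: 5
  Iso346 vs Iso162: 2
  Iso346 vs Iso107: 5
  Iso346 vs Iso228: 4
  Iso114 vs Iso162: 6
  Iso114 vs Iso107: 7
  Iso114 vs Iso228: 9
  Iso162 vs Iso107: 6
  Iso162 vs Iso228: 6
  Iso107 vs Iso228: 7
The smallest is 2 mismatches, between Iso346 and Iso162; p = 2/10 = 0.200.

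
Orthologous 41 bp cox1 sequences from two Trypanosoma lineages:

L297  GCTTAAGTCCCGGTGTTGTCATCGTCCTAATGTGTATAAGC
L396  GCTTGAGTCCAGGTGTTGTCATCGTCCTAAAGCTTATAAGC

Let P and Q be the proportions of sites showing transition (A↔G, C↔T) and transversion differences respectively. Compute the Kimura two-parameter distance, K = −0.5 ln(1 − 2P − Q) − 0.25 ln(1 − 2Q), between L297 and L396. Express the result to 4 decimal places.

0.1332

Differing sites — 5:A/G (Ti); 11:C/A (Tv); 31:T/A (Tv); 33:T/C (Ti); 34:G/T (Tv).
Of the 5 differences, 2 transitions and 3 transversions over 41 sites: P = 2/41 = 0.048780, Q = 3/41 = 0.073171.
d = −0.5·ln(0.829269) − 0.25·ln(0.853658) = −0.5·(-0.187211) − 0.25·(-0.158225) = 0.1332.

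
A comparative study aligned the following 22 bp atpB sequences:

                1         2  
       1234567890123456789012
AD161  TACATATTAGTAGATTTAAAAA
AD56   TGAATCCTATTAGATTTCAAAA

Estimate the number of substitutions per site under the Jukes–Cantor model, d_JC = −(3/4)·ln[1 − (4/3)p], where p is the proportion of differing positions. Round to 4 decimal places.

The sequences differ at positions 2 (A/G), 3 (C/A), 6 (A/C), 7 (T/C), 10 (G/T), 18 (A/C).
p = 6/22 = 0.272727.
d = −0.75 · ln(1 − (4/3)·0.272727) = −0.75 · ln(0.636364) = −0.75 · (-0.451985) = 0.3390.

0.3390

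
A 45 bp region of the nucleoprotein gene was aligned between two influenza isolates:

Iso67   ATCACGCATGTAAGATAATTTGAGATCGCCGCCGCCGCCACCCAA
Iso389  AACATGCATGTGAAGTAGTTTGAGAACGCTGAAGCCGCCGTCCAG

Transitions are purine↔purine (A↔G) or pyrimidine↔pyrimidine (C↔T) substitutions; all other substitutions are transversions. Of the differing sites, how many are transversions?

4

The sequences differ at positions 2 (T/A, transversion), 5 (C/T, transition), 12 (A/G, transition), 14 (G/A, transition), 15 (A/G, transition), 18 (A/G, transition), 26 (T/A, transversion), 30 (C/T, transition), 32 (C/A, transversion), 33 (C/A, transversion), 40 (A/G, transition), 41 (C/T, transition), 45 (A/G, transition).
Of the 13 differences, 9 transitions and 4 transversions, so the answer is 4.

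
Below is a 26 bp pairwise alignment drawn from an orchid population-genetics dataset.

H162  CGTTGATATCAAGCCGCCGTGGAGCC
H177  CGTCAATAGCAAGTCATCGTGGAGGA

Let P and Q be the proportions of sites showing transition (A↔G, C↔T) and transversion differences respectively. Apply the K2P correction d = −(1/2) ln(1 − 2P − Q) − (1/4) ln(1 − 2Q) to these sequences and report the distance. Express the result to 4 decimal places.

0.4122

Differing sites — 4:T/C (Ti); 5:G/A (Ti); 9:T/G (Tv); 14:C/T (Ti); 16:G/A (Ti); 17:C/T (Ti); 25:C/G (Tv); 26:C/A (Tv).
Of the 8 differences, 5 transitions and 3 transversions over 26 sites: P = 5/26 = 0.192308, Q = 3/26 = 0.115385.
d = −0.5·ln(0.499999) − 0.25·ln(0.769230) = −0.5·(-0.693149) − 0.25·(-0.262365) = 0.4122.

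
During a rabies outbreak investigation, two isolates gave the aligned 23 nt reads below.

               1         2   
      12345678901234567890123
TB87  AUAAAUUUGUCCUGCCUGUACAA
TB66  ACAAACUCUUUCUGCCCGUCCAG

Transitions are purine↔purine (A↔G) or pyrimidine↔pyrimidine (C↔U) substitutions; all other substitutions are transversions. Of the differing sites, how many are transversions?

2

Mismatches occur at site 2 (U↔C, transition), site 6 (U↔C, transition), site 8 (U↔C, transition), site 9 (G↔U, transversion), site 11 (C↔U, transition), site 17 (U↔C, transition), site 20 (A↔C, transversion), site 23 (A↔G, transition).
Of the 8 differences, 6 transitions and 2 transversions, so the answer is 2.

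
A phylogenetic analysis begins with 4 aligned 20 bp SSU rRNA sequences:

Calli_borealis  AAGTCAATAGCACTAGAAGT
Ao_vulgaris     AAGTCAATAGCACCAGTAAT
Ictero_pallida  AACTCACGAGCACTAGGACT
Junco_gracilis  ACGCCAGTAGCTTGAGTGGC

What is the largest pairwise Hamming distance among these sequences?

12

Pairwise Hamming distances:
  Calli_borealis vs Ao_vulgaris: 3
  Calli_borealis vs Ictero_pallida: 5
  Calli_borealis vs Junco_gracilis: 9
  Ao_vulgaris vs Ictero_pallida: 6
  Ao_vulgaris vs Junco_gracilis: 9
  Ictero_pallida vs Junco_gracilis: 12
The largest is 12, between Ictero_pallida and Junco_gracilis.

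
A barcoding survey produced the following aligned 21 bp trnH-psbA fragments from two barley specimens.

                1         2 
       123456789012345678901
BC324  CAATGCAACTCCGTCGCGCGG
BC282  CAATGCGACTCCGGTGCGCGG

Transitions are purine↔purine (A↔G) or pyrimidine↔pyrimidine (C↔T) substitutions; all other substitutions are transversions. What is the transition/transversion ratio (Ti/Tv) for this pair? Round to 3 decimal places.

2.000

Mismatches occur at site 7 (A→G, transition), site 14 (T→G, transversion), site 15 (C→T, transition).
Of the 3 differences, 2 transitions and 1 transversion, so Ti/Tv = 2/1 = 2.000.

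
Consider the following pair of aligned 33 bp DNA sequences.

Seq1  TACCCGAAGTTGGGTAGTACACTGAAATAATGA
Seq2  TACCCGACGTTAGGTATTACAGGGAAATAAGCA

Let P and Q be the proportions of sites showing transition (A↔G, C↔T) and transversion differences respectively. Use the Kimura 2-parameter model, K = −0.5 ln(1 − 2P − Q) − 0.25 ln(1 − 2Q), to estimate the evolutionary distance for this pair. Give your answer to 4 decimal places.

The sequences differ at positions 8 (A/C, transversion), 12 (G/A, transition), 17 (G/T, transversion), 22 (C/G, transversion), 23 (T/G, transversion), 31 (T/G, transversion), 32 (G/C, transversion).
Of the 7 differences, 1 transition and 6 transversions over 33 sites: P = 1/33 = 0.030303, Q = 6/33 = 0.181818.
d = −0.5·ln(0.757576) − 0.25·ln(0.636364) = −0.5·(-0.277631) − 0.25·(-0.451985) = 0.2518.

0.2518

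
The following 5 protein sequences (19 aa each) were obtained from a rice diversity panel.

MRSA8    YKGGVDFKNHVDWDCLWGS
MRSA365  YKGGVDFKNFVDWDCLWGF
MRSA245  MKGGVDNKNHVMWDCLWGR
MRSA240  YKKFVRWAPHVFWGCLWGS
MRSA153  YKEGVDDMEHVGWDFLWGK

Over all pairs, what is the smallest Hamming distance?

2

Pairwise Hamming distances:
  MRSA8 vs MRSA365: 2
  MRSA8 vs MRSA245: 4
  MRSA8 vs MRSA240: 8
  MRSA8 vs MRSA153: 7
  MRSA365 vs MRSA245: 5
  MRSA365 vs MRSA240: 10
  MRSA365 vs MRSA153: 8
  MRSA245 vs MRSA240: 10
  MRSA245 vs MRSA153: 8
  MRSA240 vs MRSA153: 10
The smallest is 2, between MRSA8 and MRSA365.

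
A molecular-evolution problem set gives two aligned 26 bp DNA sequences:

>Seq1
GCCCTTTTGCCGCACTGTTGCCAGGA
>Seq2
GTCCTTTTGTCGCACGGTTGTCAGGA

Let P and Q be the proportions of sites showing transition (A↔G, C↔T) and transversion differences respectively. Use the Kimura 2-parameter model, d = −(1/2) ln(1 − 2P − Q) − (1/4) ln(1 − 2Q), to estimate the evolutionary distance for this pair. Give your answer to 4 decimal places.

The sequences differ at positions 2 (C/T, transition), 10 (C/T, transition), 16 (T/G, transversion), 21 (C/T, transition).
Of the 4 differences, 3 transitions and 1 transversion over 26 sites: P = 3/26 = 0.115385, Q = 1/26 = 0.038462.
d = −0.5·ln(0.730768) − 0.25·ln(0.923076) = −0.5·(-0.313659) − 0.25·(-0.080044) = 0.1768.

0.1768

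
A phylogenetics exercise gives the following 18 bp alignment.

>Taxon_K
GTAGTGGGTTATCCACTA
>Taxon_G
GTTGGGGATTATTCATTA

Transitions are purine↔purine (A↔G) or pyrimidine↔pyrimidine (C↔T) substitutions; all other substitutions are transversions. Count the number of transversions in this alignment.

The sequences differ at positions 3 (A/T, transversion), 5 (T/G, transversion), 8 (G/A, transition), 13 (C/T, transition), 16 (C/T, transition).
Of the 5 differences, 3 transitions and 2 transversions, so the answer is 2.

2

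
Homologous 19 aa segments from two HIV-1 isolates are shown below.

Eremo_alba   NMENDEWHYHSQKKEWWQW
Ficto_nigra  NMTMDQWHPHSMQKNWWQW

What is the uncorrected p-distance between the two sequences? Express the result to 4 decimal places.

Mismatches occur at site 3 (E→T), site 4 (N→M), site 6 (E→Q), site 9 (Y→P), site 12 (Q→M), site 13 (K→Q), site 15 (E→N).
There are 7 differences over 19 sites, so p = 7/19 = 0.3684.

0.3684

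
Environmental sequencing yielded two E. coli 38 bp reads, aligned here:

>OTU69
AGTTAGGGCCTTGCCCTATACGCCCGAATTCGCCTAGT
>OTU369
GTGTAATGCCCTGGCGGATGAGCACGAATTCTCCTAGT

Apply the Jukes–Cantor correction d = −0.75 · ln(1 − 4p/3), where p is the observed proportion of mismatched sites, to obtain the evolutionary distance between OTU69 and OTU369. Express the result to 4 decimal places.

Differing sites — 1:A/G; 2:G/T; 3:T/G; 6:G/A; 7:G/T; 11:T/C; 14:C/G; 16:C/G; 17:T/G; 20:A/G; 21:C/A; 24:C/A; 32:G/T.
p = 13/38 = 0.342105.
d = −0.75 · ln(1 − (4/3)·0.342105) = −0.75 · ln(0.543860) = −0.75 · (-0.609063) = 0.4568.

0.4568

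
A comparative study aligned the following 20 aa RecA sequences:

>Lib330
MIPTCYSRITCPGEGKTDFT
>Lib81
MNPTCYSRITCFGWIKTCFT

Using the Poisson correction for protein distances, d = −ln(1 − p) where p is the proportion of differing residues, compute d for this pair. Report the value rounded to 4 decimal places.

0.2877

Differing sites — 2:I/N; 12:P/F; 14:E/W; 15:G/I; 18:D/C.
p = 5/20 = 0.250000.
d = −ln(1 − 0.250000) = −ln(0.750000) = 0.2877.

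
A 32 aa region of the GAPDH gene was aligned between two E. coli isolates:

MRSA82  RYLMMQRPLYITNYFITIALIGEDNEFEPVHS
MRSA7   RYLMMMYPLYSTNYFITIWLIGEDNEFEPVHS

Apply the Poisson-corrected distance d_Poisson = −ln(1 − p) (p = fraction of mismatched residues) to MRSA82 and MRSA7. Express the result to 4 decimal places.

0.1335

The sequences differ at positions 6 (Q/M), 7 (R/Y), 11 (I/S), 19 (A/W).
p = 4/32 = 0.125000.
d = −ln(1 − 0.125000) = −ln(0.875000) = 0.1335.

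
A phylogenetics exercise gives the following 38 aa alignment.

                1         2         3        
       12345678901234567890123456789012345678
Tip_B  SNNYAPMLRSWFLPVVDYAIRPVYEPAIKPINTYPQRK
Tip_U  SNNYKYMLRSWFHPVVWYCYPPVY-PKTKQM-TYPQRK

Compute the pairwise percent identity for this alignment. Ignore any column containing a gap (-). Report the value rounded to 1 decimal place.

Excluding the 2 gap columns leaves 36 comparable sites.
The sequences differ at positions 5 (A/K), 6 (P/Y), 13 (L/H), 17 (D/W), 19 (A/C), 20 (I/Y), 21 (R/P), 27 (A/K), 28 (I/T), 30 (P/Q), 31 (I/M).
25 of the 36 comparable sites match, so the percent identity is 25/36 × 100 = 69.4%.

69.4%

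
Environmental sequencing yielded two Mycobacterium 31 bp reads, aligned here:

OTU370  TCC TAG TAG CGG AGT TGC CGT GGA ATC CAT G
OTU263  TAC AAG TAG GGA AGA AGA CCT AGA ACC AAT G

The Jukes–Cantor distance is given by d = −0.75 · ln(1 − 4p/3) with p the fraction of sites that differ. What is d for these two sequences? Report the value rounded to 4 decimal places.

0.4806

The sequences differ at positions 2 (C/A), 4 (T/A), 10 (C/G), 12 (G/A), 15 (T/A), 16 (T/A), 18 (C/A), 20 (G/C), 22 (G/A), 26 (T/C), 28 (C/A).
p = 11/31 = 0.354839.
d = −0.75 · ln(1 − (4/3)·0.354839) = −0.75 · ln(0.526881) = −0.75 · (-0.640781) = 0.4806.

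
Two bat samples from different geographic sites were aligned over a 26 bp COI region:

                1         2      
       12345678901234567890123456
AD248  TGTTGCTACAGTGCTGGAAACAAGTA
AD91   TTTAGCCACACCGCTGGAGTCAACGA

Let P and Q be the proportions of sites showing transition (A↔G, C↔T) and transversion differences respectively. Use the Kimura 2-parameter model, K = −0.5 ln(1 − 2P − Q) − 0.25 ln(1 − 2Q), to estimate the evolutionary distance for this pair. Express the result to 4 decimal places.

0.4643

Differing sites — 2:G/T (Tv); 4:T/A (Tv); 7:T/C (Ti); 11:G/C (Tv); 12:T/C (Ti); 19:A/G (Ti); 20:A/T (Tv); 24:G/C (Tv); 25:T/G (Tv).
Of the 9 differences, 3 transitions and 6 transversions over 26 sites: P = 3/26 = 0.115385, Q = 6/26 = 0.230769.
d = −0.5·ln(0.538461) − 0.25·ln(0.538462) = −0.5·(-0.619040) − 0.25·(-0.619038) = 0.4643.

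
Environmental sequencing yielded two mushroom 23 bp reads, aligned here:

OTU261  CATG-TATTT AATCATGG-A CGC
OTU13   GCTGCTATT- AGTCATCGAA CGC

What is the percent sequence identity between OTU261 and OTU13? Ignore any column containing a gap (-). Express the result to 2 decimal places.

80.00%

Excluding the 3 gap columns leaves 20 comparable sites.
The sequences differ at positions 1 (C/G), 2 (A/C), 12 (A/G), 17 (G/C).
16 of the 20 comparable sites match, so the percent identity is 16/20 × 100 = 80.00%.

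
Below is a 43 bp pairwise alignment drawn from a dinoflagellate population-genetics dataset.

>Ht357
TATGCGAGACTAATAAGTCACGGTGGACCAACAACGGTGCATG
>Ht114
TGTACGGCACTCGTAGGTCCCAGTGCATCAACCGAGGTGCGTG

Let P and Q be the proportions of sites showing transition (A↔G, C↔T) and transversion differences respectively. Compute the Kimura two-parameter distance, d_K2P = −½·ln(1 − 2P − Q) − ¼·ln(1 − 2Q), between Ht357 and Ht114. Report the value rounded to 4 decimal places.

The sequences differ at positions 2 (A/G, transition), 4 (G/A, transition), 7 (A/G, transition), 8 (G/C, transversion), 12 (A/C, transversion), 13 (A/G, transition), 16 (A/G, transition), 20 (A/C, transversion), 22 (G/A, transition), 26 (G/C, transversion), 28 (C/T, transition), 33 (A/C, transversion), 34 (A/G, transition), 35 (C/A, transversion), 41 (A/G, transition).
Of the 15 differences, 9 transitions and 6 transversions over 43 sites: P = 9/43 = 0.209302, Q = 6/43 = 0.139535.
d = −0.5·ln(0.441861) − 0.25·ln(0.720930) = −0.5·(-0.816760) − 0.25·(-0.327213) = 0.4902.

0.4902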